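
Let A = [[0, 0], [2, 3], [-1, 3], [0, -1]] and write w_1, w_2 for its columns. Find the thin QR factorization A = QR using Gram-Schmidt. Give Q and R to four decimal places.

Q = [[0.0000, 0.0000], [0.8944, 0.4340], [-0.4472, 0.8680], [0.0000, -0.2411]], R = [[2.2361, 1.3416], [0.0000, 4.1473]]

w_1 = (0, 2, -1, 0); ‖w_1‖ = 2.2361, so q_1 = (0.0000, 0.8944, -0.4472, 0.0000).
q_1·w_2 = 0.0000·0 + 0.8944·3 + (-0.4472)·3 + 0.0000·(-1) = 1.3416.
u_2 = w_2 − 1.3416·q_1 = (0.0000, 1.8000, 3.6000, -1.0000).
‖u_2‖ = 4.1473, so q_2 = (0.0000, 0.4340, 0.8680, -0.2411).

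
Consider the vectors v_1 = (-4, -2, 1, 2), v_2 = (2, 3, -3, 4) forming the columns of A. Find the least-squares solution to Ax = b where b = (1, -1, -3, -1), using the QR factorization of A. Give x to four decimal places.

x = (-0.2647, 0.0426)

v_1 = (-4, -2, 1, 2); ‖v_1‖ = 5.0000, so e_1 = (-0.8000, -0.4000, 0.2000, 0.4000).
e_1·v_2 = (-0.8000)·2 + (-0.4000)·3 + 0.2000·(-3) + 0.4000·4 = -1.8000.
u_2 = v_2 + 1.8000·e_1 = (0.5600, 2.2800, -2.6400, 4.7200).
‖u_2‖ = 5.8958, so e_2 = (0.0950, 0.3867, -0.4478, 0.8006).
Qᵀb = (-1.4000, 0.2510).
Back-substitute: x_2 = 0.2510/5.8958 = 0.0426.
x_1 = (-1.4000 + 1.8000·0.0426)/5.0000 = -0.2647.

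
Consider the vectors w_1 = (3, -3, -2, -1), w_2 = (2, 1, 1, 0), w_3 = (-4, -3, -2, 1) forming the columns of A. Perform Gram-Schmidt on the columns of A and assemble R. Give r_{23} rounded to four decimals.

e_1 = w_1/‖w_1‖ = (3, -3, -2, -1)/4.7958 = (0.6255, -0.6255, -0.4170, -0.2085).
r_{12} = e_1·w_2 = 0.2085.
u_2 = w_2 − 0.2085·e_1 = (1.8696, 1.1304, 1.0870, 0.0435).
‖u_2‖ = 2.4406, so e_2 = (0.7660, 0.4632, 0.4454, 0.0178).
r_{23} = e_2·w_3 = -5.3266.

r_{23} = -5.3266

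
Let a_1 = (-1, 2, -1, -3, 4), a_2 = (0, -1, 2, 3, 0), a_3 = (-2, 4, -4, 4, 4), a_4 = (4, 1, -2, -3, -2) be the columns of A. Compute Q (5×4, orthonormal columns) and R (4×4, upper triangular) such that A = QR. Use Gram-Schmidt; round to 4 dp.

e_1 = a_1/‖a_1‖ = (-1, 2, -1, -3, 4)/5.5678 = (-0.1796, 0.3592, -0.1796, -0.5388, 0.7184).
r_{12} = e_1·a_2 = -2.3349.
u_2 = a_2 + 2.3349·e_1 = (-0.4194, -0.1613, 1.5806, 1.7419, 1.6774).
‖u_2‖ = 2.9238, so e_2 = (-0.1434, -0.0552, 0.5406, 0.5958, 0.5737).
r_{13} = e_1·a_3 = 3.2329; r_{23} = e_2·a_3 = 2.5817.
u_3 = a_3 − 3.2329·e_1 − 2.5817·e_2 = (-1.0491, 2.9811, -4.8151, 4.2038, 0.1962).
‖u_3‖ = 7.1332, so e_3 = (-0.1471, 0.4179, -0.6750, 0.5893, 0.0275).
r_{14} = e_1·a_4 = 0.1796; r_{24} = e_2·a_4 = -4.6449; r_{34} = e_3·a_4 = -0.6433.
u_4 = a_4 − 0.1796·e_1 + 4.6449·e_2 + 0.6433·e_3 = (3.2714, 0.9481, 0.1092, 0.2433, 0.5535).
‖u_4‖ = 3.4610, so e_4 = (0.9452, 0.2739, 0.0315, 0.0703, 0.1599).

Q = [[-0.1796, -0.1434, -0.1471, 0.9452], [0.3592, -0.0552, 0.4179, 0.2739], [-0.1796, 0.5406, -0.6750, 0.0315], [-0.5388, 0.5958, 0.5893, 0.0703], [0.7184, 0.5737, 0.0275, 0.1599]], R = [[5.5678, -2.3349, 3.2329, 0.1796], [0.0000, 2.9238, 2.5817, -4.6449], [0.0000, 0.0000, 7.1332, -0.6433], [0.0000, 0.0000, 0.0000, 3.4610]]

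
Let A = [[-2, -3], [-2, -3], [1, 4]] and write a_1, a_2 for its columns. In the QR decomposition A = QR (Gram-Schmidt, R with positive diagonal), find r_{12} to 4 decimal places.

r_{12} = 5.3333

a_1 = (-2, -2, 1); ‖a_1‖ = 3.0000, so q_1 = (-0.6667, -0.6667, 0.3333).
r_{12} = q_1·a_2 = 5.3333.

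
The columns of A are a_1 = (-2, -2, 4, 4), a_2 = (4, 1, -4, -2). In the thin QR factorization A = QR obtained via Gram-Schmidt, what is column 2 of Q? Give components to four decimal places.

e_1 = a_1/‖a_1‖ = (-2, -2, 4, 4)/6.3246 = (-0.3162, -0.3162, 0.6325, 0.6325).
r_{12} = e_1·a_2 = -5.3759.
u_2 = a_2 + 5.3759·e_1 = (2.3000, -0.7000, -0.6000, 1.4000).
‖u_2‖ = 2.8460, so e_2 = (0.8081, -0.2460, -0.2108, 0.4919).

e_2 = (0.8081, -0.2460, -0.2108, 0.4919)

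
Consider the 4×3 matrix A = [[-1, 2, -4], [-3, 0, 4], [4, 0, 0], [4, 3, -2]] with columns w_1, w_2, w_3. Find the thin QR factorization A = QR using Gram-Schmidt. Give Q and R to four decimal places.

e_1 = w_1/‖w_1‖ = (-1, -3, 4, 4)/6.4807 = (-0.1543, -0.4629, 0.6172, 0.6172).
r_{12} = e_1·w_2 = 1.5430.
u_2 = w_2 − 1.5430·e_1 = (2.2381, 0.7143, -0.9524, 2.0476).
‖u_2‖ = 3.2587, so e_2 = (0.6868, 0.2192, -0.2923, 0.6284).
r_{13} = e_1·w_3 = -2.4689; r_{23} = e_2·w_3 = -3.1272.
u_3 = w_3 + 2.4689·e_1 + 3.1272·e_2 = (-2.2332, 3.5426, 0.6099, 1.4888).
‖u_3‖ = 4.4862, so e_3 = (-0.4978, 0.7897, 0.1359, 0.3319).

Q = [[-0.1543, 0.6868, -0.4978], [-0.4629, 0.2192, 0.7897], [0.6172, -0.2923, 0.1359], [0.6172, 0.6284, 0.3319]], R = [[6.4807, 1.5430, -2.4689], [0.0000, 3.2587, -3.1272], [0.0000, 0.0000, 4.4862]]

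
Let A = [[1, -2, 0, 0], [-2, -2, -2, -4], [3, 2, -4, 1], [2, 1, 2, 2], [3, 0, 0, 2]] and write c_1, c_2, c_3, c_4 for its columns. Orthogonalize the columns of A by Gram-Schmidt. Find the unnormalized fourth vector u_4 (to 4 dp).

u_4 = (0.2911, -0.7239, -0.0354, -0.7948, -0.0143)

c_1 = (1, -2, 3, 2, 3); ‖c_1‖ = 5.1962, so e_1 = (0.1925, -0.3849, 0.5774, 0.3849, 0.5774).
e_1·c_2 = 0.1925·(-2) + (-0.3849)·(-2) + 0.5774·2 + 0.3849·1 + 0.5774·0 = 1.9245.
u_2 = c_2 − 1.9245·e_1 = (-2.3704, -1.2593, 0.8889, 0.2593, -1.1111).
‖u_2‖ = 3.0490, so e_2 = (-0.7774, -0.4130, 0.2915, 0.0850, -0.3644).
e_1·c_3 = 0.1925·0 + (-0.3849)·(-2) + 0.5774·(-4) + 0.3849·2 + 0.5774·0 = -0.7698; e_2·c_3 = (-0.7774)·0 + (-0.4130)·(-2) + 0.2915·(-4) + 0.0850·2 + (-0.3644)·0 = -0.1701.
u_3 = c_3 + 0.7698·e_1 + 0.1701·e_2 = (0.0159, -2.3665, -3.5060, 2.3108, 0.3825).
‖u_3‖ = 4.8351, so e_3 = (0.0033, -0.4894, -0.7251, 0.4779, 0.0791).
e_1·c_4 = 0.1925·0 + (-0.3849)·(-4) + 0.5774·1 + 0.3849·2 + 0.5774·2 = 4.0415; e_2·c_4 = (-0.7774)·0 + (-0.4130)·(-4) + 0.2915·1 + 0.0850·2 + (-0.3644)·2 = 1.3848; e_3·c_4 = 0.0033·0 + (-0.4894)·(-4) + (-0.7251)·1 + 0.4779·2 + 0.0791·2 = 2.3467.
u_4 = c_4 − 4.0415·e_1 − 1.3848·e_2 − 2.3467·e_3 = (0.2911, -0.7239, -0.0354, -0.7948, -0.0143).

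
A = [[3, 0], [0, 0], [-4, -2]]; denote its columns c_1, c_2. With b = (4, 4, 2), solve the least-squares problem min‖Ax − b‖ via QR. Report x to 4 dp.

e_1 = c_1/‖c_1‖ = (3, 0, -4)/5.0000 = (0.6000, 0.0000, -0.8000).
r_{12} = e_1·c_2 = 1.6000.
u_2 = c_2 − 1.6000·e_1 = (-0.9600, 0.0000, -0.7200).
‖u_2‖ = 1.2000, so e_2 = (-0.8000, 0.0000, -0.6000).
Qᵀb = (0.8000, -4.4000).
Back-substitute: x_2 = -4.4000/1.2000 = -3.6667.
x_1 = (0.8000 − 1.6000·(-3.6667))/5.0000 = 1.3333.

x = (1.3333, -3.6667)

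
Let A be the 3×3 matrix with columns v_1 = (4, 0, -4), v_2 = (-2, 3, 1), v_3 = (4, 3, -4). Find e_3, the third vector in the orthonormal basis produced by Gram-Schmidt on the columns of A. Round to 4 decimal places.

e_1 = v_1/‖v_1‖ = (4, 0, -4)/5.6569 = (0.7071, 0.0000, -0.7071).
r_{12} = e_1·v_2 = -2.1213.
u_2 = v_2 + 2.1213·e_1 = (-0.5000, 3.0000, -0.5000).
‖u_2‖ = 3.0822, so e_2 = (-0.1622, 0.9733, -0.1622).
r_{13} = e_1·v_3 = 5.6569; r_{23} = e_2·v_3 = 2.9200.
u_3 = v_3 − 5.6569·e_1 − 2.9200·e_2 = (0.4737, 0.1579, 0.4737).
‖u_3‖ = 0.6882, so e_3 = (0.6882, 0.2294, 0.6882).

e_3 = (0.6882, 0.2294, 0.6882)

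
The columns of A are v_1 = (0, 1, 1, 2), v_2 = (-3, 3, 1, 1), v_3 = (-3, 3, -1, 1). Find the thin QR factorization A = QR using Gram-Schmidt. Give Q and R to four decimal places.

v_1 = (0, 1, 1, 2); ‖v_1‖ = 2.4495, so e_1 = (0.0000, 0.4082, 0.4082, 0.8165).
e_1·v_2 = 0.0000·(-3) + 0.4082·3 + 0.4082·1 + 0.8165·1 = 2.4495.
u_2 = v_2 − 2.4495·e_1 = (-3.0000, 2.0000, 0.0000, -1.0000).
‖u_2‖ = 3.7417, so e_2 = (-0.8018, 0.5345, 0.0000, -0.2673).
e_1·v_3 = 0.0000·(-3) + 0.4082·3 + 0.4082·(-1) + 0.8165·1 = 1.6330; e_2·v_3 = (-0.8018)·(-3) + 0.5345·3 + (0.0000)·(-1) + (-0.2673)·1 = 3.7417.
u_3 = v_3 − 1.6330·e_1 − 3.7417·e_2 = (0.0000, 0.3333, -1.6667, 0.6667).
‖u_3‖ = 1.8257, so e_3 = (0.0000, 0.1826, -0.9129, 0.3651).

Q = [[0.0000, -0.8018, 0.0000], [0.4082, 0.5345, 0.1826], [0.4082, 0.0000, -0.9129], [0.8165, -0.2673, 0.3651]], R = [[2.4495, 2.4495, 1.6330], [0.0000, 3.7417, 3.7417], [0.0000, 0.0000, 1.8257]]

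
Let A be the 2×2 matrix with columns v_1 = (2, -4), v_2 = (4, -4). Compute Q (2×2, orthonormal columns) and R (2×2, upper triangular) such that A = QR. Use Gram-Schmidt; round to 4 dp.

Q = [[0.4472, 0.8944], [-0.8944, 0.4472]], R = [[4.4721, 5.3666], [0.0000, 1.7889]]

v_1 = (2, -4); ‖v_1‖ = 4.4721, so q_1 = (0.4472, -0.8944).
q_1·v_2 = 0.4472·4 + (-0.8944)·(-4) = 5.3666.
u_2 = v_2 − 5.3666·q_1 = (1.6000, 0.8000).
‖u_2‖ = 1.7889, so q_2 = (0.8944, 0.4472).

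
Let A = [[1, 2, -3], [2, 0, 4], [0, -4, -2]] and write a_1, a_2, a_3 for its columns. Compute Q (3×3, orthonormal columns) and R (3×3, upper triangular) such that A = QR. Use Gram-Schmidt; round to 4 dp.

Q = [[0.4472, 0.3651, -0.8165], [0.8944, -0.1826, 0.4082], [0.0000, -0.9129, -0.4082]], R = [[2.2361, 0.8944, 2.2361], [0.0000, 4.3818, 0.0000], [0.0000, 0.0000, 4.8990]]

q_1 = a_1/‖a_1‖ = (1, 2, 0)/2.2361 = (0.4472, 0.8944, 0.0000).
r_{12} = q_1·a_2 = 0.8944.
u_2 = a_2 − 0.8944·q_1 = (1.6000, -0.8000, -4.0000).
‖u_2‖ = 4.3818, so q_2 = (0.3651, -0.1826, -0.9129).
r_{13} = q_1·a_3 = 2.2361; r_{23} = q_2·a_3 = 0.0000.
u_3 = a_3 − 2.2361·q_1 + 0.0000·q_2 = (-4.0000, 2.0000, -2.0000).
‖u_3‖ = 4.8990, so q_3 = (-0.8165, 0.4082, -0.4082).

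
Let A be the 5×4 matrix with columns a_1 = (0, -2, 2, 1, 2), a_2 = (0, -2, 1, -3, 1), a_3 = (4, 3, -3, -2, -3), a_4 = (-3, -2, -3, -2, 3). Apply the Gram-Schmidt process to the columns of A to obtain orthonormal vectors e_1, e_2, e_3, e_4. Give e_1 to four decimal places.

a_1 = (0, -2, 2, 1, 2); ‖a_1‖ = 3.6056, so e_1 = (0.0000, -0.5547, 0.5547, 0.2774, 0.5547).

e_1 = (0.0000, -0.5547, 0.5547, 0.2774, 0.5547)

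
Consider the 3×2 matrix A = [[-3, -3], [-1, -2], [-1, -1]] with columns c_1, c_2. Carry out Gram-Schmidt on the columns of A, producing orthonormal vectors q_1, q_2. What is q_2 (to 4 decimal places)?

q_1 = c_1/‖c_1‖ = (-3, -1, -1)/3.3166 = (-0.9045, -0.3015, -0.3015).
r_{12} = q_1·c_2 = 3.6181.
u_2 = c_2 − 3.6181·q_1 = (0.2727, -0.9091, 0.0909).
‖u_2‖ = 0.9535, so q_2 = (0.2860, -0.9535, 0.0953).

q_2 = (0.2860, -0.9535, 0.0953)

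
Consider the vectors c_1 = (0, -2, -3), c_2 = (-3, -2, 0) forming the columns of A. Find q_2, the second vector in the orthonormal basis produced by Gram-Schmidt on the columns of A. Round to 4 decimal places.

q_1 = c_1/‖c_1‖ = (0, -2, -3)/3.6056 = (0.0000, -0.5547, -0.8321).
r_{12} = q_1·c_2 = 1.1094.
u_2 = c_2 − 1.1094·q_1 = (-3.0000, -1.3846, 0.9231).
‖u_2‖ = 3.4306, so q_2 = (-0.8745, -0.4036, 0.2691).

q_2 = (-0.8745, -0.4036, 0.2691)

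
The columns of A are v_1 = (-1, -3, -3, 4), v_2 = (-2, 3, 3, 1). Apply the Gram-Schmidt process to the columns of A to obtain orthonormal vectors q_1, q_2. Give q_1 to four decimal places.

v_1 = (-1, -3, -3, 4); ‖v_1‖ = 5.9161, so q_1 = (-0.1690, -0.5071, -0.5071, 0.6761).

q_1 = (-0.1690, -0.5071, -0.5071, 0.6761)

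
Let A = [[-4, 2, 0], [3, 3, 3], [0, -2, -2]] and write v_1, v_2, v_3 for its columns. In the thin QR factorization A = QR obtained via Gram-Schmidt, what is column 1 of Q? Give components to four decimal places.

q_1 = (-0.8000, 0.6000, 0.0000)

q_1 = v_1/‖v_1‖ = (-4, 3, 0)/5.0000 = (-0.8000, 0.6000, 0.0000).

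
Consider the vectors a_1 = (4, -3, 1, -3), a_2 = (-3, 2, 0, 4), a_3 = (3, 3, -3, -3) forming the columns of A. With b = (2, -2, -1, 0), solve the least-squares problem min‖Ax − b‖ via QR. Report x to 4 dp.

x = (0.8750, 0.6250, 0.1250)

a_1 = (4, -3, 1, -3); ‖a_1‖ = 5.9161, so q_1 = (0.6761, -0.5071, 0.1690, -0.5071).
q_1·a_2 = 0.6761·(-3) + (-0.5071)·2 + 0.1690·0 + (-0.5071)·4 = -5.0709.
u_2 = a_2 + 5.0709·q_1 = (0.4286, -0.5714, 0.8571, 1.4286).
‖u_2‖ = 1.8127, so q_2 = (0.2364, -0.3152, 0.4729, 0.7881).
q_1·a_3 = 0.6761·3 + (-0.5071)·3 + 0.1690·(-3) + (-0.5071)·(-3) = 1.5213; q_2·a_3 = 0.2364·3 + (-0.3152)·3 + 0.4729·(-3) + 0.7881·(-3) = -4.0194.
u_3 = a_3 − 1.5213·q_1 + 4.0194·q_2 = (2.9217, 2.5043, -1.3565, 0.9391).
‖u_3‖ = 4.1869, so q_3 = (0.6978, 0.5981, -0.3240, 0.2243).
Qᵀb = (2.1974, 0.6305, 0.5234).
Back-substitute: x_3 = 0.5234/4.1869 = 0.1250.
x_2 = (0.6305 + 4.0194·0.1250)/1.8127 = 0.6250.
x_1 = (2.1974 + 5.0709·0.6250 − 1.5213·0.1250)/5.9161 = 0.8750.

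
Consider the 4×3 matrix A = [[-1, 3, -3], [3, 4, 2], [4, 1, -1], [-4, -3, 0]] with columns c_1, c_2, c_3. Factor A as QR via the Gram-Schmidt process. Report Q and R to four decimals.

c_1 = (-1, 3, 4, -4); ‖c_1‖ = 6.4807, so q_1 = (-0.1543, 0.4629, 0.6172, -0.6172).
q_1·c_2 = (-0.1543)·3 + 0.4629·4 + 0.6172·1 + (-0.6172)·(-3) = 3.8576.
u_2 = c_2 − 3.8576·q_1 = (3.5952, 2.2143, -1.3810, -0.6190).
‖u_2‖ = 4.4854, so q_2 = (0.8015, 0.4937, -0.3079, -0.1380).
q_1·c_3 = (-0.1543)·(-3) + 0.4629·2 + 0.6172·(-1) + (-0.6172)·0 = 0.7715; q_2·c_3 = 0.8015·(-3) + 0.4937·2 + (-0.3079)·(-1) + (-0.1380)·0 = -1.1094.
u_3 = c_3 − 0.7715·q_1 + 1.1094·q_2 = (-1.9917, 2.1905, -1.8178, 0.3231).
‖u_3‖ = 3.4891, so q_3 = (-0.5708, 0.6278, -0.5210, 0.0926).

Q = [[-0.1543, 0.8015, -0.5708], [0.4629, 0.4937, 0.6278], [0.6172, -0.3079, -0.5210], [-0.6172, -0.1380, 0.0926]], R = [[6.4807, 3.8576, 0.7715], [0.0000, 4.4854, -1.1094], [0.0000, 0.0000, 3.4891]]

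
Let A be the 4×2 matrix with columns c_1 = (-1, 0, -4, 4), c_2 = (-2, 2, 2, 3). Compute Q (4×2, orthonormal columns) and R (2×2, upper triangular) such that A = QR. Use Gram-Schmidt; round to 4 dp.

Q = [[-0.1741, -0.4075], [0.0000, 0.4482], [-0.6963, 0.6112], [0.6963, 0.5094]], R = [[5.7446, 1.0445], [0.0000, 4.4620]]

c_1 = (-1, 0, -4, 4); ‖c_1‖ = 5.7446, so e_1 = (-0.1741, 0.0000, -0.6963, 0.6963).
e_1·c_2 = (-0.1741)·(-2) + 0.0000·2 + (-0.6963)·2 + 0.6963·3 = 1.0445.
u_2 = c_2 − 1.0445·e_1 = (-1.8182, 2.0000, 2.7273, 2.2727).
‖u_2‖ = 4.4620, so e_2 = (-0.4075, 0.4482, 0.6112, 0.5094).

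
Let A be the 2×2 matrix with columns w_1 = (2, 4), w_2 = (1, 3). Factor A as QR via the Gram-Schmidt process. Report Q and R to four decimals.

q_1 = w_1/‖w_1‖ = (2, 4)/4.4721 = (0.4472, 0.8944).
r_{12} = q_1·w_2 = 3.1305.
u_2 = w_2 − 3.1305·q_1 = (-0.4000, 0.2000).
‖u_2‖ = 0.4472, so q_2 = (-0.8944, 0.4472).

Q = [[0.4472, -0.8944], [0.8944, 0.4472]], R = [[4.4721, 3.1305], [0.0000, 0.4472]]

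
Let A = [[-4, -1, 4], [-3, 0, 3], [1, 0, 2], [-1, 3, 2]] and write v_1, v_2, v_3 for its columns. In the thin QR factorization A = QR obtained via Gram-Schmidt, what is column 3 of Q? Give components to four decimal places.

q_3 = (0.1822, 0.0632, 0.9793, 0.0607)

q_1 = v_1/‖v_1‖ = (-4, -3, 1, -1)/5.1962 = (-0.7698, -0.5774, 0.1925, -0.1925).
r_{12} = q_1·v_2 = 0.1925.
u_2 = v_2 − 0.1925·q_1 = (-0.8519, 0.1111, -0.0370, 3.0370).
‖u_2‖ = 3.1564, so q_2 = (-0.2699, 0.0352, -0.0117, 0.9622).
r_{13} = q_1·v_3 = -4.8113; r_{23} = q_2·v_3 = 0.9270.
u_3 = v_3 + 4.8113·q_1 − 0.9270·q_2 = (0.5465, 0.1896, 2.9368, 0.1822).
‖u_3‖ = 2.9988, so q_3 = (0.1822, 0.0632, 0.9793, 0.0607).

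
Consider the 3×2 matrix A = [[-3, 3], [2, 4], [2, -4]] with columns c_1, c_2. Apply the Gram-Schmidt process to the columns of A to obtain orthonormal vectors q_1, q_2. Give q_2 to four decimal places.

q_1 = c_1/‖c_1‖ = (-3, 2, 2)/4.1231 = (-0.7276, 0.4851, 0.4851).
r_{12} = q_1·c_2 = -2.1828.
u_2 = c_2 + 2.1828·q_1 = (1.4118, 5.0588, -2.9412).
‖u_2‖ = 6.0196, so q_2 = (0.2345, 0.8404, -0.4886).

q_2 = (0.2345, 0.8404, -0.4886)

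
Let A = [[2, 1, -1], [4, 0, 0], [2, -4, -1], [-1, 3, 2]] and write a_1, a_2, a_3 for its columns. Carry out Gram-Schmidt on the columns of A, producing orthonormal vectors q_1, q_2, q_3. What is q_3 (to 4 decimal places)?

q_3 = (-0.6552, 0.3332, 0.2943, 0.6108)

a_1 = (2, 4, 2, -1); ‖a_1‖ = 5.0000, so q_1 = (0.4000, 0.8000, 0.4000, -0.2000).
q_1·a_2 = 0.4000·1 + 0.8000·0 + 0.4000·(-4) + (-0.2000)·3 = -1.8000.
u_2 = a_2 + 1.8000·q_1 = (1.7200, 1.4400, -3.2800, 2.6400).
‖u_2‖ = 4.7707, so q_2 = (0.3605, 0.3018, -0.6875, 0.5534).
q_1·a_3 = 0.4000·(-1) + 0.8000·0 + 0.4000·(-1) + (-0.2000)·2 = -1.2000; q_2·a_3 = 0.3605·(-1) + 0.3018·0 + (-0.6875)·(-1) + 0.5534·2 = 1.4337.
u_3 = a_3 + 1.2000·q_1 − 1.4337·q_2 = (-1.0369, 0.5272, 0.4657, 0.9666).
‖u_3‖ = 1.5825, so q_3 = (-0.6552, 0.3332, 0.2943, 0.6108).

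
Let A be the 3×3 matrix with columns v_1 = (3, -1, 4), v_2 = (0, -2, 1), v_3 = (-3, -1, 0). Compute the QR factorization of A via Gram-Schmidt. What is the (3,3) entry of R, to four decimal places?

q_1 = v_1/‖v_1‖ = (3, -1, 4)/5.0990 = (0.5883, -0.1961, 0.7845).
r_{12} = q_1·v_2 = 1.1767.
u_2 = v_2 − 1.1767·q_1 = (-0.6923, -1.7692, 0.0769).
‖u_2‖ = 1.9014, so q_2 = (-0.3641, -0.9305, 0.0405).
r_{13} = q_1·v_3 = -1.5689; r_{23} = q_2·v_3 = 2.0228.
u_3 = v_3 + 1.5689·q_1 − 2.0228·q_2 = (-1.3404, 0.5745, 1.1489).
r_{33} = ‖u_3‖ = 1.8566.

r_{33} = 1.8566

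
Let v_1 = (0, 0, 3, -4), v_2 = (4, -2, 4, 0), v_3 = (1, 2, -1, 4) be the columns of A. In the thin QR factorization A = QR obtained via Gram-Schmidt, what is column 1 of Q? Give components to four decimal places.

q_1 = (0.0000, 0.0000, 0.6000, -0.8000)

v_1 = (0, 0, 3, -4); ‖v_1‖ = 5.0000, so q_1 = (0.0000, 0.0000, 0.6000, -0.8000).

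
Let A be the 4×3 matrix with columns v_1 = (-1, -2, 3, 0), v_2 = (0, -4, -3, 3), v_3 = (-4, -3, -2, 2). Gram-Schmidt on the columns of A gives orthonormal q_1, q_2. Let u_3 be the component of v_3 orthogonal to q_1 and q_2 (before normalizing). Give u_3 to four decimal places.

v_1 = (-1, -2, 3, 0); ‖v_1‖ = 3.7417, so q_1 = (-0.2673, -0.5345, 0.8018, 0.0000).
q_1·v_2 = (-0.2673)·0 + (-0.5345)·(-4) + 0.8018·(-3) + 0.0000·3 = -0.2673.
u_2 = v_2 + 0.2673·q_1 = (-0.0714, -4.1429, -2.7857, 3.0000).
‖u_2‖ = 5.8248, so q_2 = (-0.0123, -0.7112, -0.4782, 0.5150).
q_1·v_3 = (-0.2673)·(-4) + (-0.5345)·(-3) + 0.8018·(-2) + 0.0000·2 = 1.0690; q_2·v_3 = (-0.0123)·(-4) + (-0.7112)·(-3) + (-0.4782)·(-2) + 0.5150·2 = 4.1693.
u_3 = v_3 − 1.0690·q_1 − 4.1693·q_2 = (-3.6632, 0.5368, -0.8632, -0.1474).

u_3 = (-3.6632, 0.5368, -0.8632, -0.1474)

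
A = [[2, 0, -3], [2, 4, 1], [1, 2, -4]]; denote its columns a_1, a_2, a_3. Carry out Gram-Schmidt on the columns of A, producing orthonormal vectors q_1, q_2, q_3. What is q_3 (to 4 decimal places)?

a_1 = (2, 2, 1); ‖a_1‖ = 3.0000, so q_1 = (0.6667, 0.6667, 0.3333).
q_1·a_2 = 0.6667·0 + 0.6667·4 + 0.3333·2 = 3.3333.
u_2 = a_2 − 3.3333·q_1 = (-2.2222, 1.7778, 0.8889).
‖u_2‖ = 2.9814, so q_2 = (-0.7454, 0.5963, 0.2981).
q_1·a_3 = 0.6667·(-3) + 0.6667·1 + 0.3333·(-4) = -2.6667; q_2·a_3 = (-0.7454)·(-3) + 0.5963·1 + 0.2981·(-4) = 1.6398.
u_3 = a_3 + 2.6667·q_1 − 1.6398·q_2 = (0.0000, 1.8000, -3.6000).
‖u_3‖ = 4.0249, so q_3 = (0.0000, 0.4472, -0.8944).

q_3 = (0.0000, 0.4472, -0.8944)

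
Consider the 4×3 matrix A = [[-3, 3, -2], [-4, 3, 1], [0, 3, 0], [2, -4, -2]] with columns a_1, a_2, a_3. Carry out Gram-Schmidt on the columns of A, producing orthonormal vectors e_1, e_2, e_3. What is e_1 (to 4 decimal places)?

e_1 = (-0.5571, -0.7428, 0.0000, 0.3714)

e_1 = a_1/‖a_1‖ = (-3, -4, 0, 2)/5.3852 = (-0.5571, -0.7428, 0.0000, 0.3714).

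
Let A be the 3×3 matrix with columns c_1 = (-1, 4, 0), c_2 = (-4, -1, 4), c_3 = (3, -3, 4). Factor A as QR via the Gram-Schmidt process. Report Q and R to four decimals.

Q = [[-0.2425, -0.6963, 0.6755], [0.9701, -0.1741, 0.1689], [0.0000, 0.6963, 0.7177]], R = [[4.1231, 0.0000, -3.6380], [0.0000, 5.7446, 1.2185], [0.0000, 0.0000, 4.3909]]

q_1 = c_1/‖c_1‖ = (-1, 4, 0)/4.1231 = (-0.2425, 0.9701, 0.0000).
r_{12} = q_1·c_2 = 0.0000.
u_2 = c_2 + 0.0000·q_1 = (-4.0000, -1.0000, 4.0000).
‖u_2‖ = 5.7446, so q_2 = (-0.6963, -0.1741, 0.6963).
r_{13} = q_1·c_3 = -3.6380; r_{23} = q_2·c_3 = 1.2185.
u_3 = c_3 + 3.6380·q_1 − 1.2185·q_2 = (2.9661, 0.7415, 3.1515).
‖u_3‖ = 4.3909, so q_3 = (0.6755, 0.1689, 0.7177).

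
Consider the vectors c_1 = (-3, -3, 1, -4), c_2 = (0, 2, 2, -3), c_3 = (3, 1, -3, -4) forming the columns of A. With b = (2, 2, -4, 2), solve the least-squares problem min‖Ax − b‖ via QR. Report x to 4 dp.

x = (-0.5749, -0.5455, 0.4840)

e_1 = c_1/‖c_1‖ = (-3, -3, 1, -4)/5.9161 = (-0.5071, -0.5071, 0.1690, -0.6761).
r_{12} = e_1·c_2 = 1.3522.
u_2 = c_2 − 1.3522·e_1 = (0.6857, 2.6857, 1.7714, -2.0857).
‖u_2‖ = 3.8951, so e_2 = (0.1760, 0.6895, 0.4548, -0.5355).
r_{13} = e_1·c_3 = 0.1690; r_{23} = e_2·c_3 = 1.9952.
u_3 = c_3 − 0.1690·e_1 − 1.9952·e_2 = (2.7345, -0.2900, -3.9360, -2.8173).
‖u_3‖ = 5.5669, so e_3 = (0.4912, -0.0521, -0.7070, -0.5061).
Qᵀb = (-4.0567, -1.1590, 2.6942).
Back-substitute: x_3 = 2.6942/5.5669 = 0.4840.
x_2 = (-1.1590 − 1.9952·0.4840)/3.8951 = -0.5455.
x_1 = (-4.0567 − 1.3522·(-0.5455) − 0.1690·0.4840)/5.9161 = -0.5749.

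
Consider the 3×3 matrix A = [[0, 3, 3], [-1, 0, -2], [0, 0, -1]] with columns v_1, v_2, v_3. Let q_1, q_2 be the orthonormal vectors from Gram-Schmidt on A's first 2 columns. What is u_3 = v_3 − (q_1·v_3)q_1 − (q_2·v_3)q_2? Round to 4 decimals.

v_1 = (0, -1, 0); ‖v_1‖ = 1.0000, so q_1 = (0.0000, -1.0000, 0.0000).
q_1·v_2 = 0.0000·3 + (-1.0000)·0 + 0.0000·0 = 0.0000.
u_2 = v_2 + 0.0000·q_1 = (3.0000, 0.0000, 0.0000).
‖u_2‖ = 3.0000, so q_2 = (1.0000, 0.0000, 0.0000).
q_1·v_3 = 0.0000·3 + (-1.0000)·(-2) + 0.0000·(-1) = 2.0000; q_2·v_3 = 1.0000·3 + 0.0000·(-2) + 0.0000·(-1) = 3.0000.
u_3 = v_3 − 2.0000·q_1 − 3.0000·q_2 = (0.0000, 0.0000, -1.0000).

u_3 = (0.0000, 0.0000, -1.0000)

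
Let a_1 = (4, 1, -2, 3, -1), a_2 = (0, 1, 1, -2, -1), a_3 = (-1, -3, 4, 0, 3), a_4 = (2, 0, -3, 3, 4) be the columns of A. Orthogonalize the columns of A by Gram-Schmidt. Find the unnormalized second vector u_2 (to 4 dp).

q_1 = a_1/‖a_1‖ = (4, 1, -2, 3, -1)/5.5678 = (0.7184, 0.1796, -0.3592, 0.5388, -0.1796).
r_{12} = q_1·a_2 = -1.0776.
u_2 = a_2 + 1.0776·q_1 = (0.7742, 1.1935, 0.6129, -1.4194, -1.1935).

u_2 = (0.7742, 1.1935, 0.6129, -1.4194, -1.1935)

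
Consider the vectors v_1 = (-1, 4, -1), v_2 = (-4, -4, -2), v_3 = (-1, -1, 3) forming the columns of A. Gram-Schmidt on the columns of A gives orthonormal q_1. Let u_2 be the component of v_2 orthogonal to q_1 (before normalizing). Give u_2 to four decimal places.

u_2 = (-4.5556, -1.7778, -2.5556)

v_1 = (-1, 4, -1); ‖v_1‖ = 4.2426, so q_1 = (-0.2357, 0.9428, -0.2357).
q_1·v_2 = (-0.2357)·(-4) + 0.9428·(-4) + (-0.2357)·(-2) = -2.3570.
u_2 = v_2 + 2.3570·q_1 = (-4.5556, -1.7778, -2.5556).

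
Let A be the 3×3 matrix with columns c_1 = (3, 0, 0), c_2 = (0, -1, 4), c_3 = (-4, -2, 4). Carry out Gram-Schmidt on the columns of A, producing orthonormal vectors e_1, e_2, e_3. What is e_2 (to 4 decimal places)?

e_2 = (0.0000, -0.2425, 0.9701)

e_1 = c_1/‖c_1‖ = (3, 0, 0)/3.0000 = (1.0000, 0.0000, 0.0000).
r_{12} = e_1·c_2 = 0.0000.
u_2 = c_2 + 0.0000·e_1 = (0.0000, -1.0000, 4.0000).
‖u_2‖ = 4.1231, so e_2 = (0.0000, -0.2425, 0.9701).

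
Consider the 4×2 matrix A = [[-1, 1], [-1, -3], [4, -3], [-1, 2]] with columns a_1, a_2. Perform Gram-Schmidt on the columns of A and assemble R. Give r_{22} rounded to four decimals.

r_{22} = 3.9270

a_1 = (-1, -1, 4, -1); ‖a_1‖ = 4.3589, so q_1 = (-0.2294, -0.2294, 0.9177, -0.2294).
q_1·a_2 = (-0.2294)·1 + (-0.2294)·(-3) + 0.9177·(-3) + (-0.2294)·2 = -2.7530.
u_2 = a_2 + 2.7530·q_1 = (0.3684, -3.6316, -0.4737, 1.3684).
r_{22} = ‖u_2‖ = 3.9270.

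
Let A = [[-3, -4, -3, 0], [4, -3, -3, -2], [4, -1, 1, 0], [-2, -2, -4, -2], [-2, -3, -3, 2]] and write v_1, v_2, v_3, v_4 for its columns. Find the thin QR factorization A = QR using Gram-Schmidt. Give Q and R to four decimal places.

v_1 = (-3, 4, 4, -2, -2); ‖v_1‖ = 7.0000, so q_1 = (-0.4286, 0.5714, 0.5714, -0.2857, -0.2857).
q_1·v_2 = (-0.4286)·(-4) + 0.5714·(-3) + 0.5714·(-1) + (-0.2857)·(-2) + (-0.2857)·(-3) = 0.8571.
u_2 = v_2 − 0.8571·q_1 = (-3.6327, -3.4898, -1.4898, -1.7551, -2.7551).
‖u_2‖ = 6.1859, so q_2 = (-0.5872, -0.5642, -0.2408, -0.2837, -0.4454).
q_1·v_3 = (-0.4286)·(-3) + 0.5714·(-3) + 0.5714·1 + (-0.2857)·(-4) + (-0.2857)·(-3) = 2.1429; q_2·v_3 = (-0.5872)·(-3) + (-0.5642)·(-3) + (-0.2408)·1 + (-0.2837)·(-4) + (-0.4454)·(-3) = 5.6844.
u_3 = v_3 − 2.1429·q_1 − 5.6844·q_2 = (1.2565, -1.0176, 1.1445, -1.7749, 0.1440).
‖u_3‖ = 2.6637, so q_3 = (0.4717, -0.3820, 0.4297, -0.6663, 0.0541).
q_1·v_4 = (-0.4286)·0 + 0.5714·(-2) + 0.5714·0 + (-0.2857)·(-2) + (-0.2857)·2 = -1.1429; q_2·v_4 = (-0.5872)·0 + (-0.5642)·(-2) + (-0.2408)·0 + (-0.2837)·(-2) + (-0.4454)·2 = 0.8050; q_3·v_4 = 0.4717·0 + (-0.3820)·(-2) + 0.4297·0 + (-0.6663)·(-2) + 0.0541·2 = 2.2048.
u_4 = v_4 + 1.1429·q_1 − 0.8050·q_2 − 2.2048·q_3 = (-1.0571, -0.0505, -0.1004, -0.6290, 1.9128).
‖u_4‖ = 2.2770, so q_4 = (-0.4643, -0.0222, -0.0441, -0.2762, 0.8401).

Q = [[-0.4286, -0.5872, 0.4717, -0.4643], [0.5714, -0.5642, -0.3820, -0.0222], [0.5714, -0.2408, 0.4297, -0.0441], [-0.2857, -0.2837, -0.6663, -0.2762], [-0.2857, -0.4454, 0.0541, 0.8401]], R = [[7.0000, 0.8571, 2.1429, -1.1429], [0.0000, 6.1859, 5.6844, 0.8050], [0.0000, 0.0000, 2.6637, 2.2048], [0.0000, 0.0000, 0.0000, 2.2770]]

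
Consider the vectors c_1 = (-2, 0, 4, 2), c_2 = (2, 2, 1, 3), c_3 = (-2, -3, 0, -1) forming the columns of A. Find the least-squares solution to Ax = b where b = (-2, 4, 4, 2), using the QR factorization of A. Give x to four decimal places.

q_1 = c_1/‖c_1‖ = (-2, 0, 4, 2)/4.8990 = (-0.4082, 0.0000, 0.8165, 0.4082).
r_{12} = q_1·c_2 = 1.2247.
u_2 = c_2 − 1.2247·q_1 = (2.5000, 2.0000, 0.0000, 2.5000).
‖u_2‖ = 4.0620, so q_2 = (0.6155, 0.4924, 0.0000, 0.6155).
r_{13} = q_1·c_3 = 0.4082; r_{23} = q_2·c_3 = -3.3235.
u_3 = c_3 − 0.4082·q_1 + 3.3235·q_2 = (0.2121, -1.3636, -0.3333, 0.8788).
‖u_3‖ = 1.6697, so q_3 = (0.1270, -0.8167, -0.1996, 0.5263).
Qᵀb = (4.8990, 1.9695, -3.2668).
Back-substitute: x_3 = -3.2668/1.6697 = -1.9565.
x_2 = (1.9695 + 3.3235·(-1.9565))/4.0620 = -1.1159.
x_1 = (4.8990 − 1.2247·(-1.1159) − 0.4082·(-1.9565))/4.8990 = 1.4420.

x = (1.4420, -1.1159, -1.9565)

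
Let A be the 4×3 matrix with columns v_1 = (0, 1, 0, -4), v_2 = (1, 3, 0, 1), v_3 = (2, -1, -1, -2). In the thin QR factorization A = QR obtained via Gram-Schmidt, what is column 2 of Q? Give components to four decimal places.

e_1 = v_1/‖v_1‖ = (0, 1, 0, -4)/4.1231 = (0.0000, 0.2425, 0.0000, -0.9701).
r_{12} = e_1·v_2 = -0.2425.
u_2 = v_2 + 0.2425·e_1 = (1.0000, 3.0588, 0.0000, 0.7647).
‖u_2‖ = 3.3077, so e_2 = (0.3023, 0.9247, 0.0000, 0.2312).

e_2 = (0.3023, 0.9247, 0.0000, 0.2312)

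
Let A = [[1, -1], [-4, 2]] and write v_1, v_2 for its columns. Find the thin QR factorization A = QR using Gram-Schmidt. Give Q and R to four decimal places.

Q = [[0.2425, -0.9701], [-0.9701, -0.2425]], R = [[4.1231, -2.1828], [0.0000, 0.4851]]

q_1 = v_1/‖v_1‖ = (1, -4)/4.1231 = (0.2425, -0.9701).
r_{12} = q_1·v_2 = -2.1828.
u_2 = v_2 + 2.1828·q_1 = (-0.4706, -0.1176).
‖u_2‖ = 0.4851, so q_2 = (-0.9701, -0.2425).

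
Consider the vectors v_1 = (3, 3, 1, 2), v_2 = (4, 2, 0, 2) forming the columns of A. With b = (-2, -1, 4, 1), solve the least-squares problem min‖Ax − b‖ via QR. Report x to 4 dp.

x = (1.5294, -1.7353)

v_1 = (3, 3, 1, 2); ‖v_1‖ = 4.7958, so q_1 = (0.6255, 0.6255, 0.2085, 0.4170).
q_1·v_2 = 0.6255·4 + 0.6255·2 + 0.2085·0 + 0.4170·2 = 4.5873.
u_2 = v_2 − 4.5873·q_1 = (1.1304, -0.8696, -0.9565, 0.0870).
‖u_2‖ = 1.7195, so q_2 = (0.6574, -0.5057, -0.5563, 0.0506).
Qᵀb = (-0.6255, -2.9838).
Back-substitute: x_2 = -2.9838/1.7195 = -1.7353.
x_1 = (-0.6255 − 4.5873·(-1.7353))/4.7958 = 1.5294.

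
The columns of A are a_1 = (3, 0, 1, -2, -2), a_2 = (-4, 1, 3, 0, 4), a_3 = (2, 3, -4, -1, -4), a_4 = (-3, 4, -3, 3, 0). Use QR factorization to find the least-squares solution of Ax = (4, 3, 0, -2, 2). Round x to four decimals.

x = (1.1778, 0.5189, 0.2442, 0.1838)

a_1 = (3, 0, 1, -2, -2); ‖a_1‖ = 4.2426, so q_1 = (0.7071, 0.0000, 0.2357, -0.4714, -0.4714).
q_1·a_2 = 0.7071·(-4) + 0.0000·1 + 0.2357·3 + (-0.4714)·0 + (-0.4714)·4 = -4.0069.
u_2 = a_2 + 4.0069·q_1 = (-1.1667, 1.0000, 3.9444, -1.8889, 2.1111).
‖u_2‖ = 5.0936, so q_2 = (-0.2290, 0.1963, 0.7744, -0.3708, 0.4145).
q_1·a_3 = 0.7071·2 + 0.0000·3 + 0.2357·(-4) + (-0.4714)·(-1) + (-0.4714)·(-4) = 2.8284; q_2·a_3 = (-0.2290)·2 + 0.1963·3 + 0.7744·(-4) + (-0.3708)·(-1) + 0.4145·(-4) = -4.2537.
u_3 = a_3 − 2.8284·q_1 + 4.2537·q_2 = (-0.9743, 3.8351, -1.3726, -1.2441, -0.9036).
‖u_3‖ = 4.4616, so q_3 = (-0.2184, 0.8596, -0.3076, -0.2788, -0.2025).
q_1·a_4 = 0.7071·(-3) + 0.0000·4 + 0.2357·(-3) + (-0.4714)·3 + (-0.4714)·0 = -4.2426; q_2·a_4 = (-0.2290)·(-3) + 0.1963·4 + 0.7744·(-3) + (-0.3708)·3 + 0.4145·0 = -1.9633; q_3·a_4 = (-0.2184)·(-3) + 0.8596·4 + (-0.3076)·(-3) + (-0.2788)·3 + (-0.2025)·0 = 4.1799.
u_4 = a_4 + 4.2426·q_1 + 1.9633·q_2 − 4.1799·q_3 = (0.4631, 0.7925, 0.8063, 1.4375, -0.3397).
‖u_4‖ = 1.9169, so q_4 = (0.2416, 0.4134, 0.4206, 0.7499, -0.1772).
Qᵀb = (2.8284, 1.2434, 1.8579, 0.3524).
Back-substitute: x_4 = 0.3524/1.9169 = 0.1838.
x_3 = (1.8579 − 4.1799·0.1838)/4.4616 = 0.2442.
x_2 = (1.2434 + 4.2537·0.2442 + 1.9633·0.1838)/5.0936 = 0.5189.
x_1 = (2.8284 + 4.0069·0.5189 − 2.8284·0.2442 + 4.2426·0.1838)/4.2426 = 1.1778.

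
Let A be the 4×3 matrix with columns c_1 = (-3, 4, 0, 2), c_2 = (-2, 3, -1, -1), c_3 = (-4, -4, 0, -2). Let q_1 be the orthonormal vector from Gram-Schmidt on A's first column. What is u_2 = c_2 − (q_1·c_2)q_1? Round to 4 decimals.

u_2 = (-0.3448, 0.7931, -1.0000, -2.1034)

c_1 = (-3, 4, 0, 2); ‖c_1‖ = 5.3852, so q_1 = (-0.5571, 0.7428, 0.0000, 0.3714).
q_1·c_2 = (-0.5571)·(-2) + 0.7428·3 + 0.0000·(-1) + 0.3714·(-1) = 2.9711.
u_2 = c_2 − 2.9711·q_1 = (-0.3448, 0.7931, -1.0000, -2.1034).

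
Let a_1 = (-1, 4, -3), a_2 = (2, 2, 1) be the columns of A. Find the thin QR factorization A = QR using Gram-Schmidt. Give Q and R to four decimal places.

Q = [[-0.1961, 0.7191], [0.7845, 0.5230], [-0.5883, 0.4576]], R = [[5.0990, 0.5883], [0.0000, 2.9417]]

a_1 = (-1, 4, -3); ‖a_1‖ = 5.0990, so q_1 = (-0.1961, 0.7845, -0.5883).
q_1·a_2 = (-0.1961)·2 + 0.7845·2 + (-0.5883)·1 = 0.5883.
u_2 = a_2 − 0.5883·q_1 = (2.1154, 1.5385, 1.3462).
‖u_2‖ = 2.9417, so q_2 = (0.7191, 0.5230, 0.4576).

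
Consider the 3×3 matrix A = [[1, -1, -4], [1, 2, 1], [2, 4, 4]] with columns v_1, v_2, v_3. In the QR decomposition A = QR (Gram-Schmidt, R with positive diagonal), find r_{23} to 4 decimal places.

q_1 = v_1/‖v_1‖ = (1, 1, 2)/2.4495 = (0.4082, 0.4082, 0.8165).
r_{12} = q_1·v_2 = 3.6742.
u_2 = v_2 − 3.6742·q_1 = (-2.5000, 0.5000, 1.0000).
‖u_2‖ = 2.7386, so q_2 = (-0.9129, 0.1826, 0.3651).
r_{23} = q_2·v_3 = 5.2947.

r_{23} = 5.2947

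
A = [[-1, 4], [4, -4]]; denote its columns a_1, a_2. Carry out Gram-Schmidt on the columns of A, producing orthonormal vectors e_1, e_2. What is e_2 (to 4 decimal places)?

e_2 = (0.9701, 0.2425)

e_1 = a_1/‖a_1‖ = (-1, 4)/4.1231 = (-0.2425, 0.9701).
r_{12} = e_1·a_2 = -4.8507.
u_2 = a_2 + 4.8507·e_1 = (2.8235, 0.7059).
‖u_2‖ = 2.9104, so e_2 = (0.9701, 0.2425).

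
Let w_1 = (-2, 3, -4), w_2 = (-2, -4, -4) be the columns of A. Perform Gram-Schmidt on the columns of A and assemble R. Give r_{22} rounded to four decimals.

r_{22} = 5.8132

w_1 = (-2, 3, -4); ‖w_1‖ = 5.3852, so e_1 = (-0.3714, 0.5571, -0.7428).
e_1·w_2 = (-0.3714)·(-2) + 0.5571·(-4) + (-0.7428)·(-4) = 1.4856.
u_2 = w_2 − 1.4856·e_1 = (-1.4483, -4.8276, -2.8966).
r_{22} = ‖u_2‖ = 5.8132.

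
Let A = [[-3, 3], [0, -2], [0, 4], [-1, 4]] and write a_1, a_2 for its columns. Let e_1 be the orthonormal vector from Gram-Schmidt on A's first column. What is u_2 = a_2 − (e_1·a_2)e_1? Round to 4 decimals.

u_2 = (-0.9000, -2.0000, 4.0000, 2.7000)

e_1 = a_1/‖a_1‖ = (-3, 0, 0, -1)/3.1623 = (-0.9487, 0.0000, 0.0000, -0.3162).
r_{12} = e_1·a_2 = -4.1110.
u_2 = a_2 + 4.1110·e_1 = (-0.9000, -2.0000, 4.0000, 2.7000).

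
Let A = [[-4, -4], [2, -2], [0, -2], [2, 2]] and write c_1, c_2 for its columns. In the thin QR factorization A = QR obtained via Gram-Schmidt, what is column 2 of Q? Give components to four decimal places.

e_1 = c_1/‖c_1‖ = (-4, 2, 0, 2)/4.8990 = (-0.8165, 0.4082, 0.0000, 0.4082).
r_{12} = e_1·c_2 = 3.2660.
u_2 = c_2 − 3.2660·e_1 = (-1.3333, -3.3333, -2.0000, 0.6667).
‖u_2‖ = 4.1633, so e_2 = (-0.3203, -0.8006, -0.4804, 0.1601).

e_2 = (-0.3203, -0.8006, -0.4804, 0.1601)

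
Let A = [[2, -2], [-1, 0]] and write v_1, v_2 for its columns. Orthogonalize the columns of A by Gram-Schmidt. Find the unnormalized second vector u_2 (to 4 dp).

u_2 = (-0.4000, -0.8000)

q_1 = v_1/‖v_1‖ = (2, -1)/2.2361 = (0.8944, -0.4472).
r_{12} = q_1·v_2 = -1.7889.
u_2 = v_2 + 1.7889·q_1 = (-0.4000, -0.8000).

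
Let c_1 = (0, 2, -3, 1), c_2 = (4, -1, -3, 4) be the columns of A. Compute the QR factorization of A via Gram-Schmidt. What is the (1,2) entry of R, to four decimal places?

q_1 = c_1/‖c_1‖ = (0, 2, -3, 1)/3.7417 = (0.0000, 0.5345, -0.8018, 0.2673).
r_{12} = q_1·c_2 = 2.9399.

r_{12} = 2.9399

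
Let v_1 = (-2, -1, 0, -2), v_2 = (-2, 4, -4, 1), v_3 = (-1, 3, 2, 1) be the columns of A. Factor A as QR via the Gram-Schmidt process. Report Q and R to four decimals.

Q = [[-0.6667, -0.4043, -0.3461], [-0.3333, 0.6248, 0.5602], [0.0000, -0.6616, 0.7497], [-0.6667, 0.0919, 0.0660]], R = [[3.0000, -0.6667, -1.0000], [0.0000, 6.0461, 1.0475], [0.0000, 0.0000, 3.5920]]

v_1 = (-2, -1, 0, -2); ‖v_1‖ = 3.0000, so q_1 = (-0.6667, -0.3333, 0.0000, -0.6667).
q_1·v_2 = (-0.6667)·(-2) + (-0.3333)·4 + 0.0000·(-4) + (-0.6667)·1 = -0.6667.
u_2 = v_2 + 0.6667·q_1 = (-2.4444, 3.7778, -4.0000, 0.5556).
‖u_2‖ = 6.0461, so q_2 = (-0.4043, 0.6248, -0.6616, 0.0919).
q_1·v_3 = (-0.6667)·(-1) + (-0.3333)·3 + 0.0000·2 + (-0.6667)·1 = -1.0000; q_2·v_3 = (-0.4043)·(-1) + 0.6248·3 + (-0.6616)·2 + 0.0919·1 = 1.0475.
u_3 = v_3 + 1.0000·q_1 − 1.0475·q_2 = (-1.2432, 2.0122, 2.6930, 0.2371).
‖u_3‖ = 3.5920, so q_3 = (-0.3461, 0.5602, 0.7497, 0.0660).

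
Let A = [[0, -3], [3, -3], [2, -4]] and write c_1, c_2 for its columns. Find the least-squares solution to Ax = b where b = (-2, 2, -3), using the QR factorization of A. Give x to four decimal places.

q_1 = c_1/‖c_1‖ = (0, 3, 2)/3.6056 = (0.0000, 0.8321, 0.5547).
r_{12} = q_1·c_2 = -4.7150.
u_2 = c_2 + 4.7150·q_1 = (-3.0000, 0.9231, -1.3846).
‖u_2‖ = 3.4306, so q_2 = (-0.8745, 0.2691, -0.4036).
Qᵀb = (0.0000, 3.4979).
Back-substitute: x_2 = 3.4979/3.4306 = 1.0196.
x_1 = (0.0000 + 4.7150·1.0196)/3.6056 = 1.3333.

x = (1.3333, 1.0196)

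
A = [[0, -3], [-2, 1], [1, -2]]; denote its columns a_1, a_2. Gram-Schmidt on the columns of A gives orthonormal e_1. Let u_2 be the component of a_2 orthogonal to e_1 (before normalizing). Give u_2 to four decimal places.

e_1 = a_1/‖a_1‖ = (0, -2, 1)/2.2361 = (0.0000, -0.8944, 0.4472).
r_{12} = e_1·a_2 = -1.7889.
u_2 = a_2 + 1.7889·e_1 = (-3.0000, -0.6000, -1.2000).

u_2 = (-3.0000, -0.6000, -1.2000)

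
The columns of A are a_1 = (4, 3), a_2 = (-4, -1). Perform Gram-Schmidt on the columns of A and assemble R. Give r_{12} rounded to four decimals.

r_{12} = -3.8000

e_1 = a_1/‖a_1‖ = (4, 3)/5.0000 = (0.8000, 0.6000).
r_{12} = e_1·a_2 = -3.8000.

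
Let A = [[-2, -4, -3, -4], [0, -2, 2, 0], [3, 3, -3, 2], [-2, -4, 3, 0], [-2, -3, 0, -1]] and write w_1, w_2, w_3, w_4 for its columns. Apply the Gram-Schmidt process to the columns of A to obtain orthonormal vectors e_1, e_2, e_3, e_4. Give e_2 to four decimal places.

e_2 = (-0.3650, -0.6968, -0.4977, -0.3650, -0.0166)

e_1 = w_1/‖w_1‖ = (-2, 0, 3, -2, -2)/4.5826 = (-0.4364, 0.0000, 0.6547, -0.4364, -0.4364).
r_{12} = e_1·w_2 = 6.7648.
u_2 = w_2 − 6.7648·e_1 = (-1.0476, -2.0000, -1.4286, -1.0476, -0.0476).
‖u_2‖ = 2.8702, so e_2 = (-0.3650, -0.6968, -0.4977, -0.3650, -0.0166).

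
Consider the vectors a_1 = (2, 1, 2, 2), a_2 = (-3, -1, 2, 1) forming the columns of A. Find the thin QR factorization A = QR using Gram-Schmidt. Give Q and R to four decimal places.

Q = [[0.5547, -0.7368], [0.2774, -0.2390], [0.5547, 0.5576], [0.5547, 0.2987]], R = [[3.6056, -0.2774], [0.0000, 3.8630]]

e_1 = a_1/‖a_1‖ = (2, 1, 2, 2)/3.6056 = (0.5547, 0.2774, 0.5547, 0.5547).
r_{12} = e_1·a_2 = -0.2774.
u_2 = a_2 + 0.2774·e_1 = (-2.8462, -0.9231, 2.1538, 1.1538).
‖u_2‖ = 3.8630, so e_2 = (-0.7368, -0.2390, 0.5576, 0.2987).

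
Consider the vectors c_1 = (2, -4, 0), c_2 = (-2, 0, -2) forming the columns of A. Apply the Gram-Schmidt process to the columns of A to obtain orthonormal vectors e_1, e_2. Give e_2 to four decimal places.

e_2 = (-0.5963, -0.2981, -0.7454)

e_1 = c_1/‖c_1‖ = (2, -4, 0)/4.4721 = (0.4472, -0.8944, 0.0000).
r_{12} = e_1·c_2 = -0.8944.
u_2 = c_2 + 0.8944·e_1 = (-1.6000, -0.8000, -2.0000).
‖u_2‖ = 2.6833, so e_2 = (-0.5963, -0.2981, -0.7454).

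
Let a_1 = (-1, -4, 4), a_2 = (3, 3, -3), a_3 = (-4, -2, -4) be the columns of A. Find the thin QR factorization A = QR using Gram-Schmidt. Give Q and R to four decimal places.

e_1 = a_1/‖a_1‖ = (-1, -4, 4)/5.7446 = (-0.1741, -0.6963, 0.6963).
r_{12} = e_1·a_2 = -4.7001.
u_2 = a_2 + 4.7001·e_1 = (2.1818, -0.2727, 0.2727).
‖u_2‖ = 2.2156, so e_2 = (0.9847, -0.1231, 0.1231).
r_{13} = e_1·a_3 = -0.6963; r_{23} = e_2·a_3 = -4.1851.
u_3 = a_3 + 0.6963·e_1 + 4.1851·e_2 = (0.0000, -3.0000, -3.0000).
‖u_3‖ = 4.2426, so e_3 = (0.0000, -0.7071, -0.7071).

Q = [[-0.1741, 0.9847, 0.0000], [-0.6963, -0.1231, -0.7071], [0.6963, 0.1231, -0.7071]], R = [[5.7446, -4.7001, -0.6963], [0.0000, 2.2156, -4.1851], [0.0000, 0.0000, 4.2426]]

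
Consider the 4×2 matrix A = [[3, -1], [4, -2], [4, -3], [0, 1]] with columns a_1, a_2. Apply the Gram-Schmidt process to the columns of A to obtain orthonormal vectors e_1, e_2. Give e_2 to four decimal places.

e_2 = (0.4715, 0.1684, -0.5221, 0.6905)

e_1 = a_1/‖a_1‖ = (3, 4, 4, 0)/6.4031 = (0.4685, 0.6247, 0.6247, 0.0000).
r_{12} = e_1·a_2 = -3.5920.
u_2 = a_2 + 3.5920·e_1 = (0.6829, 0.2439, -0.7561, 1.0000).
‖u_2‖ = 1.4483, so e_2 = (0.4715, 0.1684, -0.5221, 0.6905).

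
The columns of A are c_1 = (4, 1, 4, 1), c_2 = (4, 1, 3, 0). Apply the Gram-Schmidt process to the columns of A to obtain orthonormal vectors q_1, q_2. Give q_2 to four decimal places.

q_2 = (0.5231, 0.1308, -0.3661, -0.7584)

c_1 = (4, 1, 4, 1); ‖c_1‖ = 5.8310, so q_1 = (0.6860, 0.1715, 0.6860, 0.1715).
q_1·c_2 = 0.6860·4 + 0.1715·1 + 0.6860·3 + 0.1715·0 = 4.9735.
u_2 = c_2 − 4.9735·q_1 = (0.5882, 0.1471, -0.4118, -0.8529).
‖u_2‖ = 1.1246, so q_2 = (0.5231, 0.1308, -0.3661, -0.7584).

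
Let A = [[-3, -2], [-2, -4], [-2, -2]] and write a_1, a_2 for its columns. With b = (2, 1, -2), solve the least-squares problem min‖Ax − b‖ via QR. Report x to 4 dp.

x = (-0.2857, 0.0476)

a_1 = (-3, -2, -2); ‖a_1‖ = 4.1231, so e_1 = (-0.7276, -0.4851, -0.4851).
e_1·a_2 = (-0.7276)·(-2) + (-0.4851)·(-4) + (-0.4851)·(-2) = 4.3656.
u_2 = a_2 − 4.3656·e_1 = (1.1765, -1.8824, 0.1176).
‖u_2‖ = 2.2229, so e_2 = (0.5293, -0.8468, 0.0529).
Qᵀb = (-0.9701, 0.1059).
Back-substitute: x_2 = 0.1059/2.2229 = 0.0476.
x_1 = (-0.9701 − 4.3656·0.0476)/4.1231 = -0.2857.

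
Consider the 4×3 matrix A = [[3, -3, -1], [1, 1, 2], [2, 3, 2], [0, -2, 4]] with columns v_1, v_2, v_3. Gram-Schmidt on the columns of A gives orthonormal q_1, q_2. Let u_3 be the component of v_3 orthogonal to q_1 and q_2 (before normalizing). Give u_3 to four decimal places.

u_3 = (-1.2547, 1.6132, 1.0755, 4.3019)

v_1 = (3, 1, 2, 0); ‖v_1‖ = 3.7417, so q_1 = (0.8018, 0.2673, 0.5345, 0.0000).
q_1·v_2 = 0.8018·(-3) + 0.2673·1 + 0.5345·3 + 0.0000·(-2) = -0.5345.
u_2 = v_2 + 0.5345·q_1 = (-2.5714, 1.1429, 3.2857, -2.0000).
‖u_2‖ = 4.7660, so q_2 = (-0.5395, 0.2398, 0.6894, -0.4196).
q_1·v_3 = 0.8018·(-1) + 0.2673·2 + 0.5345·2 + 0.0000·4 = 0.8018; q_2·v_3 = (-0.5395)·(-1) + 0.2398·2 + 0.6894·2 + (-0.4196)·4 = 0.7194.
u_3 = v_3 − 0.8018·q_1 − 0.7194·q_2 = (-1.2547, 1.6132, 1.0755, 4.3019).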